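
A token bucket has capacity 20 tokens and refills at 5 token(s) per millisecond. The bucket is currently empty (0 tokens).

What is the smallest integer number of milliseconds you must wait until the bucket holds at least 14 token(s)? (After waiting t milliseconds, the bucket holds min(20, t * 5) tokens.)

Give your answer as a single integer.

Need t * 5 >= 14, so t >= 14/5.
Smallest integer t = ceil(14/5) = 3.

Answer: 3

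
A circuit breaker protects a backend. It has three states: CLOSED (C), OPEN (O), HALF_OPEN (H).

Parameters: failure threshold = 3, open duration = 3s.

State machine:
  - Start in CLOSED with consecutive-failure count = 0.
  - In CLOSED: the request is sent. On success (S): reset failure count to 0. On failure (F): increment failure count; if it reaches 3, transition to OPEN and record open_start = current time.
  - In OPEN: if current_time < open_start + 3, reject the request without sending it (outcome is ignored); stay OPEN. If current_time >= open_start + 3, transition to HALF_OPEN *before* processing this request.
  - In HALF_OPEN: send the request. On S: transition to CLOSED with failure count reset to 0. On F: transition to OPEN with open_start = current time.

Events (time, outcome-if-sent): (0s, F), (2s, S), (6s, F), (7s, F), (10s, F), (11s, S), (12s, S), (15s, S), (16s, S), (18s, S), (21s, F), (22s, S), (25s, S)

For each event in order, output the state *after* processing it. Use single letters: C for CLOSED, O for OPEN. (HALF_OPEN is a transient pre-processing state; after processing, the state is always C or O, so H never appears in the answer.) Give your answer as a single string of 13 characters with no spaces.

State after each event:
  event#1 t=0s outcome=F: state=CLOSED
  event#2 t=2s outcome=S: state=CLOSED
  event#3 t=6s outcome=F: state=CLOSED
  event#4 t=7s outcome=F: state=CLOSED
  event#5 t=10s outcome=F: state=OPEN
  event#6 t=11s outcome=S: state=OPEN
  event#7 t=12s outcome=S: state=OPEN
  event#8 t=15s outcome=S: state=CLOSED
  event#9 t=16s outcome=S: state=CLOSED
  event#10 t=18s outcome=S: state=CLOSED
  event#11 t=21s outcome=F: state=CLOSED
  event#12 t=22s outcome=S: state=CLOSED
  event#13 t=25s outcome=S: state=CLOSED

Answer: CCCCOOOCCCCCC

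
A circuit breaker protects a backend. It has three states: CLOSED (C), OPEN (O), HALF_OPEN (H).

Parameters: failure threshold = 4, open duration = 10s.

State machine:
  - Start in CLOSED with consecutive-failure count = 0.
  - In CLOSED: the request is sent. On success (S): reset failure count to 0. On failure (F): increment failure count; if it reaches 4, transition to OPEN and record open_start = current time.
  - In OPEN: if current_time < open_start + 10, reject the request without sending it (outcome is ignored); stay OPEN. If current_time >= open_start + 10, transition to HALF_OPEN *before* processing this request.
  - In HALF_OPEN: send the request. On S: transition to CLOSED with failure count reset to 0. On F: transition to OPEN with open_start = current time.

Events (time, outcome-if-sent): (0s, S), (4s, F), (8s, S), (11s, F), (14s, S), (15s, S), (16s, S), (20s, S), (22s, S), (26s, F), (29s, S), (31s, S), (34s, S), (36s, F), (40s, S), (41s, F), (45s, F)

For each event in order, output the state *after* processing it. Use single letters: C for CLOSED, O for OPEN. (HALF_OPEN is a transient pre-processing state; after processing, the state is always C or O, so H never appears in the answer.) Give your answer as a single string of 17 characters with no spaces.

Answer: CCCCCCCCCCCCCCCCC

Derivation:
State after each event:
  event#1 t=0s outcome=S: state=CLOSED
  event#2 t=4s outcome=F: state=CLOSED
  event#3 t=8s outcome=S: state=CLOSED
  event#4 t=11s outcome=F: state=CLOSED
  event#5 t=14s outcome=S: state=CLOSED
  event#6 t=15s outcome=S: state=CLOSED
  event#7 t=16s outcome=S: state=CLOSED
  event#8 t=20s outcome=S: state=CLOSED
  event#9 t=22s outcome=S: state=CLOSED
  event#10 t=26s outcome=F: state=CLOSED
  event#11 t=29s outcome=S: state=CLOSED
  event#12 t=31s outcome=S: state=CLOSED
  event#13 t=34s outcome=S: state=CLOSED
  event#14 t=36s outcome=F: state=CLOSED
  event#15 t=40s outcome=S: state=CLOSED
  event#16 t=41s outcome=F: state=CLOSED
  event#17 t=45s outcome=F: state=CLOSED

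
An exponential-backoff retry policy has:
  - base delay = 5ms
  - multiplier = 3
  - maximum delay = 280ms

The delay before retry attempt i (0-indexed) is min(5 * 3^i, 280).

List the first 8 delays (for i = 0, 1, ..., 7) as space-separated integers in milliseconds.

Computing each delay:
  i=0: min(5*3^0, 280) = 5
  i=1: min(5*3^1, 280) = 15
  i=2: min(5*3^2, 280) = 45
  i=3: min(5*3^3, 280) = 135
  i=4: min(5*3^4, 280) = 280
  i=5: min(5*3^5, 280) = 280
  i=6: min(5*3^6, 280) = 280
  i=7: min(5*3^7, 280) = 280

Answer: 5 15 45 135 280 280 280 280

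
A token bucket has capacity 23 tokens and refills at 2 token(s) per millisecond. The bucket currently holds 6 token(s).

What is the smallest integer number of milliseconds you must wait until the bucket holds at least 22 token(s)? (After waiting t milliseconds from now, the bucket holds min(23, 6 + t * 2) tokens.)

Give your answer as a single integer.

Need 6 + t * 2 >= 22, so t >= 16/2.
Smallest integer t = ceil(16/2) = 8.

Answer: 8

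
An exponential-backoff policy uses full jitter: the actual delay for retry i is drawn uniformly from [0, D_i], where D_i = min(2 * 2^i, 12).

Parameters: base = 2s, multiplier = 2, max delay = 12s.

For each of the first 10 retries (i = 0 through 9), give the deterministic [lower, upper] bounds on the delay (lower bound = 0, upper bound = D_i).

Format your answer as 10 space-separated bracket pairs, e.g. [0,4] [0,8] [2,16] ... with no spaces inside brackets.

Computing bounds per retry:
  i=0: D_i=min(2*2^0,12)=2, bounds=[0,2]
  i=1: D_i=min(2*2^1,12)=4, bounds=[0,4]
  i=2: D_i=min(2*2^2,12)=8, bounds=[0,8]
  i=3: D_i=min(2*2^3,12)=12, bounds=[0,12]
  i=4: D_i=min(2*2^4,12)=12, bounds=[0,12]
  i=5: D_i=min(2*2^5,12)=12, bounds=[0,12]
  i=6: D_i=min(2*2^6,12)=12, bounds=[0,12]
  i=7: D_i=min(2*2^7,12)=12, bounds=[0,12]
  i=8: D_i=min(2*2^8,12)=12, bounds=[0,12]
  i=9: D_i=min(2*2^9,12)=12, bounds=[0,12]

Answer: [0,2] [0,4] [0,8] [0,12] [0,12] [0,12] [0,12] [0,12] [0,12] [0,12]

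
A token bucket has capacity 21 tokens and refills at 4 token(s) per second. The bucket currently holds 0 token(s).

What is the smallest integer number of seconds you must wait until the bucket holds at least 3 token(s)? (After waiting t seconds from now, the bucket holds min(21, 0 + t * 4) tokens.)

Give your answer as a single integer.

Need 0 + t * 4 >= 3, so t >= 3/4.
Smallest integer t = ceil(3/4) = 1.

Answer: 1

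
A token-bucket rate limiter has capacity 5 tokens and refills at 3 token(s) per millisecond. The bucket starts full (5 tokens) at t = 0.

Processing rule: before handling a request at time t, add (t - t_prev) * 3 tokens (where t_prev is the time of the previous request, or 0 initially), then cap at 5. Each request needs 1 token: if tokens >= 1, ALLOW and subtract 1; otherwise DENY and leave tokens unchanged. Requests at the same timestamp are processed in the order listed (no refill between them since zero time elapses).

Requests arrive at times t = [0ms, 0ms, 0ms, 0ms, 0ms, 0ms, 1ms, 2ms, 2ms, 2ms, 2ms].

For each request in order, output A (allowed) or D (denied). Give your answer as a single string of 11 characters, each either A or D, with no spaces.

Answer: AAAAADAAAAA

Derivation:
Simulating step by step:
  req#1 t=0ms: ALLOW
  req#2 t=0ms: ALLOW
  req#3 t=0ms: ALLOW
  req#4 t=0ms: ALLOW
  req#5 t=0ms: ALLOW
  req#6 t=0ms: DENY
  req#7 t=1ms: ALLOW
  req#8 t=2ms: ALLOW
  req#9 t=2ms: ALLOW
  req#10 t=2ms: ALLOW
  req#11 t=2ms: ALLOW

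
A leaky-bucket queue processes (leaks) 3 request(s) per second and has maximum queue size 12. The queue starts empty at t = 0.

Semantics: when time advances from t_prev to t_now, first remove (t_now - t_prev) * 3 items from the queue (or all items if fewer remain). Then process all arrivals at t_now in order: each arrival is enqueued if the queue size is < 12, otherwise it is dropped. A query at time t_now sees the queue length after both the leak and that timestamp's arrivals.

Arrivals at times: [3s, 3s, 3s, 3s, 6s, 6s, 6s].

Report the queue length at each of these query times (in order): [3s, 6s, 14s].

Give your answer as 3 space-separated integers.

Answer: 4 3 0

Derivation:
Queue lengths at query times:
  query t=3s: backlog = 4
  query t=6s: backlog = 3
  query t=14s: backlog = 0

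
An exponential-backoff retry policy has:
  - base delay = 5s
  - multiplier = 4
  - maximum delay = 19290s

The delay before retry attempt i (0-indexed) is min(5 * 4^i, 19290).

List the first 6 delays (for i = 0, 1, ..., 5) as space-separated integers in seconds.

Computing each delay:
  i=0: min(5*4^0, 19290) = 5
  i=1: min(5*4^1, 19290) = 20
  i=2: min(5*4^2, 19290) = 80
  i=3: min(5*4^3, 19290) = 320
  i=4: min(5*4^4, 19290) = 1280
  i=5: min(5*4^5, 19290) = 5120

Answer: 5 20 80 320 1280 5120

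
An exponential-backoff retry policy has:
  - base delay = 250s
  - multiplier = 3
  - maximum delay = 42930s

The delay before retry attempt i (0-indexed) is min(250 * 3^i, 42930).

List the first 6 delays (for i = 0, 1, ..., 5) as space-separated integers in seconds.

Answer: 250 750 2250 6750 20250 42930

Derivation:
Computing each delay:
  i=0: min(250*3^0, 42930) = 250
  i=1: min(250*3^1, 42930) = 750
  i=2: min(250*3^2, 42930) = 2250
  i=3: min(250*3^3, 42930) = 6750
  i=4: min(250*3^4, 42930) = 20250
  i=5: min(250*3^5, 42930) = 42930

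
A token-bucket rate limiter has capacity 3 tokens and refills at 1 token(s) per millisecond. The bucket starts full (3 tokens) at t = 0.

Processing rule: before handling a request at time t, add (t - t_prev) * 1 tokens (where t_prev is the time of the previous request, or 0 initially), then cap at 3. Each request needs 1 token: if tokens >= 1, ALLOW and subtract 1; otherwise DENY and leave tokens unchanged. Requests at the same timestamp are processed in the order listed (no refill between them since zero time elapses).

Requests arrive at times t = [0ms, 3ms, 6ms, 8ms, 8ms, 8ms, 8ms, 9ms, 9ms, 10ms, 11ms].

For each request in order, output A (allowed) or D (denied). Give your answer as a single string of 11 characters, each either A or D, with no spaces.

Simulating step by step:
  req#1 t=0ms: ALLOW
  req#2 t=3ms: ALLOW
  req#3 t=6ms: ALLOW
  req#4 t=8ms: ALLOW
  req#5 t=8ms: ALLOW
  req#6 t=8ms: ALLOW
  req#7 t=8ms: DENY
  req#8 t=9ms: ALLOW
  req#9 t=9ms: DENY
  req#10 t=10ms: ALLOW
  req#11 t=11ms: ALLOW

Answer: AAAAAADADAA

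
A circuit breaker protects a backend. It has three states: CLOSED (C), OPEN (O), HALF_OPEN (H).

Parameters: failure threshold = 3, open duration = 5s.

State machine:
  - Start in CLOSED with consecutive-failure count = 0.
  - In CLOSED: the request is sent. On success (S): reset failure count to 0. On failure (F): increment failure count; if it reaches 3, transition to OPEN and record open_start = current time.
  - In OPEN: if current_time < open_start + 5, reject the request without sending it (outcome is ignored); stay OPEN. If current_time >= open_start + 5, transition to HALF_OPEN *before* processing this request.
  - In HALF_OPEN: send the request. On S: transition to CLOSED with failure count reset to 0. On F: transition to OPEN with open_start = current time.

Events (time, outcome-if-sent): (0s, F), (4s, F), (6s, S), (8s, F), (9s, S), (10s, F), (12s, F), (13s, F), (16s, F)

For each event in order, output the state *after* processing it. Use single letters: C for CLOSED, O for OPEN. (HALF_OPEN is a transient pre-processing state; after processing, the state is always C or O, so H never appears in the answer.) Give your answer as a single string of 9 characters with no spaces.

State after each event:
  event#1 t=0s outcome=F: state=CLOSED
  event#2 t=4s outcome=F: state=CLOSED
  event#3 t=6s outcome=S: state=CLOSED
  event#4 t=8s outcome=F: state=CLOSED
  event#5 t=9s outcome=S: state=CLOSED
  event#6 t=10s outcome=F: state=CLOSED
  event#7 t=12s outcome=F: state=CLOSED
  event#8 t=13s outcome=F: state=OPEN
  event#9 t=16s outcome=F: state=OPEN

Answer: CCCCCCCOO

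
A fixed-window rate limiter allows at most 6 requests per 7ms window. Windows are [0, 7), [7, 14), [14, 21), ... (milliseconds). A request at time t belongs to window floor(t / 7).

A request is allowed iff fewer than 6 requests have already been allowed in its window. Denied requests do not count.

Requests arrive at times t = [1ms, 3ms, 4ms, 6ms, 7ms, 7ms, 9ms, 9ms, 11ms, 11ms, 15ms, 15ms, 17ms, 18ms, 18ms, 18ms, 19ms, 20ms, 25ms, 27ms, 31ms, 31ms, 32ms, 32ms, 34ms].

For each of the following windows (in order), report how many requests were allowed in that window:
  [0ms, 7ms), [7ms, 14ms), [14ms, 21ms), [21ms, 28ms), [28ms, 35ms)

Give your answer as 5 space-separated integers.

Processing requests:
  req#1 t=1ms (window 0): ALLOW
  req#2 t=3ms (window 0): ALLOW
  req#3 t=4ms (window 0): ALLOW
  req#4 t=6ms (window 0): ALLOW
  req#5 t=7ms (window 1): ALLOW
  req#6 t=7ms (window 1): ALLOW
  req#7 t=9ms (window 1): ALLOW
  req#8 t=9ms (window 1): ALLOW
  req#9 t=11ms (window 1): ALLOW
  req#10 t=11ms (window 1): ALLOW
  req#11 t=15ms (window 2): ALLOW
  req#12 t=15ms (window 2): ALLOW
  req#13 t=17ms (window 2): ALLOW
  req#14 t=18ms (window 2): ALLOW
  req#15 t=18ms (window 2): ALLOW
  req#16 t=18ms (window 2): ALLOW
  req#17 t=19ms (window 2): DENY
  req#18 t=20ms (window 2): DENY
  req#19 t=25ms (window 3): ALLOW
  req#20 t=27ms (window 3): ALLOW
  req#21 t=31ms (window 4): ALLOW
  req#22 t=31ms (window 4): ALLOW
  req#23 t=32ms (window 4): ALLOW
  req#24 t=32ms (window 4): ALLOW
  req#25 t=34ms (window 4): ALLOW

Allowed counts by window: 4 6 6 2 5

Answer: 4 6 6 2 5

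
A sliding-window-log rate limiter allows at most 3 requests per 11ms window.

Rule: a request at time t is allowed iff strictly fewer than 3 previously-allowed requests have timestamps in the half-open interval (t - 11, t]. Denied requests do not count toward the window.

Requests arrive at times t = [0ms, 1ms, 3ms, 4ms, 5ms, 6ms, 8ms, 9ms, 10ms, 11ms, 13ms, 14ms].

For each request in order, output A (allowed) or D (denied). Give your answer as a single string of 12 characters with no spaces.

Answer: AAADDDDDDAAA

Derivation:
Tracking allowed requests in the window:
  req#1 t=0ms: ALLOW
  req#2 t=1ms: ALLOW
  req#3 t=3ms: ALLOW
  req#4 t=4ms: DENY
  req#5 t=5ms: DENY
  req#6 t=6ms: DENY
  req#7 t=8ms: DENY
  req#8 t=9ms: DENY
  req#9 t=10ms: DENY
  req#10 t=11ms: ALLOW
  req#11 t=13ms: ALLOW
  req#12 t=14ms: ALLOW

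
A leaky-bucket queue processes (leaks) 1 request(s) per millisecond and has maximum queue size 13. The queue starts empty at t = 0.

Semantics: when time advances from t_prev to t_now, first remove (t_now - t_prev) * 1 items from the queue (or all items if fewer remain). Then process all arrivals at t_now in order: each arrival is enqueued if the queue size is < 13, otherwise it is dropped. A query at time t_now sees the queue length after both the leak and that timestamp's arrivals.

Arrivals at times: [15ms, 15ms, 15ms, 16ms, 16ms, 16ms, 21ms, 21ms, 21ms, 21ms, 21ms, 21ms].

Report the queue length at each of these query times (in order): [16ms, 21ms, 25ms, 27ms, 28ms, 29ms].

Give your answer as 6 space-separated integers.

Queue lengths at query times:
  query t=16ms: backlog = 5
  query t=21ms: backlog = 6
  query t=25ms: backlog = 2
  query t=27ms: backlog = 0
  query t=28ms: backlog = 0
  query t=29ms: backlog = 0

Answer: 5 6 2 0 0 0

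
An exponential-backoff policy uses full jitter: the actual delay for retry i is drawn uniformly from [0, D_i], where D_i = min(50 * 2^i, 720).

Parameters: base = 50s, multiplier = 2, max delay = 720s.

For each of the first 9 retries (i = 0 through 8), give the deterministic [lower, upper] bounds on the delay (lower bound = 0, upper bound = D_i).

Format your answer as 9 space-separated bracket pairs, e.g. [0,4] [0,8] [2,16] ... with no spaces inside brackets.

Answer: [0,50] [0,100] [0,200] [0,400] [0,720] [0,720] [0,720] [0,720] [0,720]

Derivation:
Computing bounds per retry:
  i=0: D_i=min(50*2^0,720)=50, bounds=[0,50]
  i=1: D_i=min(50*2^1,720)=100, bounds=[0,100]
  i=2: D_i=min(50*2^2,720)=200, bounds=[0,200]
  i=3: D_i=min(50*2^3,720)=400, bounds=[0,400]
  i=4: D_i=min(50*2^4,720)=720, bounds=[0,720]
  i=5: D_i=min(50*2^5,720)=720, bounds=[0,720]
  i=6: D_i=min(50*2^6,720)=720, bounds=[0,720]
  i=7: D_i=min(50*2^7,720)=720, bounds=[0,720]
  i=8: D_i=min(50*2^8,720)=720, bounds=[0,720]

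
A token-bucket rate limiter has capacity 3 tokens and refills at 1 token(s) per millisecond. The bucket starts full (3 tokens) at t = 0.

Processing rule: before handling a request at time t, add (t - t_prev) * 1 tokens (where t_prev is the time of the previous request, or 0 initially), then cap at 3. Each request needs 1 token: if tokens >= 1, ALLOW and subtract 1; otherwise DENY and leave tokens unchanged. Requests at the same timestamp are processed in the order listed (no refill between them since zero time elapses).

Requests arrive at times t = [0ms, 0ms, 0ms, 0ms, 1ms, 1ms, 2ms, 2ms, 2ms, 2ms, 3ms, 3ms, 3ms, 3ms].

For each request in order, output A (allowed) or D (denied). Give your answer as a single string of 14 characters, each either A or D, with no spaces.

Answer: AAADADADDDADDD

Derivation:
Simulating step by step:
  req#1 t=0ms: ALLOW
  req#2 t=0ms: ALLOW
  req#3 t=0ms: ALLOW
  req#4 t=0ms: DENY
  req#5 t=1ms: ALLOW
  req#6 t=1ms: DENY
  req#7 t=2ms: ALLOW
  req#8 t=2ms: DENY
  req#9 t=2ms: DENY
  req#10 t=2ms: DENY
  req#11 t=3ms: ALLOW
  req#12 t=3ms: DENY
  req#13 t=3ms: DENY
  req#14 t=3ms: DENY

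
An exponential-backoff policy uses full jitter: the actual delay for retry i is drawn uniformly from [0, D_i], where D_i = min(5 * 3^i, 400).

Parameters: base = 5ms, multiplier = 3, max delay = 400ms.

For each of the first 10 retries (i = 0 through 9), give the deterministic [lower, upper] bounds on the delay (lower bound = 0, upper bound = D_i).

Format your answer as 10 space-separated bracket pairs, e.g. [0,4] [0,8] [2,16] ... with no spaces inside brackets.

Answer: [0,5] [0,15] [0,45] [0,135] [0,400] [0,400] [0,400] [0,400] [0,400] [0,400]

Derivation:
Computing bounds per retry:
  i=0: D_i=min(5*3^0,400)=5, bounds=[0,5]
  i=1: D_i=min(5*3^1,400)=15, bounds=[0,15]
  i=2: D_i=min(5*3^2,400)=45, bounds=[0,45]
  i=3: D_i=min(5*3^3,400)=135, bounds=[0,135]
  i=4: D_i=min(5*3^4,400)=400, bounds=[0,400]
  i=5: D_i=min(5*3^5,400)=400, bounds=[0,400]
  i=6: D_i=min(5*3^6,400)=400, bounds=[0,400]
  i=7: D_i=min(5*3^7,400)=400, bounds=[0,400]
  i=8: D_i=min(5*3^8,400)=400, bounds=[0,400]
  i=9: D_i=min(5*3^9,400)=400, bounds=[0,400]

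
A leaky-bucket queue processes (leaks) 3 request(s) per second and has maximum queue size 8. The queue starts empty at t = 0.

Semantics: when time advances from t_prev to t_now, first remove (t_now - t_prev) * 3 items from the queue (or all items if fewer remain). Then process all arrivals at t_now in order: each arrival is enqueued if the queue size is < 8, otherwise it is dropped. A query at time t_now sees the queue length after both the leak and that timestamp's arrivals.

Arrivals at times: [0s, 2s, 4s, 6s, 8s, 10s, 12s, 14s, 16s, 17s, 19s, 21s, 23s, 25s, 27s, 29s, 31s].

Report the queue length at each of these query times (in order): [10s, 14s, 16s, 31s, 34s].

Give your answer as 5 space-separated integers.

Answer: 1 1 1 1 0

Derivation:
Queue lengths at query times:
  query t=10s: backlog = 1
  query t=14s: backlog = 1
  query t=16s: backlog = 1
  query t=31s: backlog = 1
  query t=34s: backlog = 0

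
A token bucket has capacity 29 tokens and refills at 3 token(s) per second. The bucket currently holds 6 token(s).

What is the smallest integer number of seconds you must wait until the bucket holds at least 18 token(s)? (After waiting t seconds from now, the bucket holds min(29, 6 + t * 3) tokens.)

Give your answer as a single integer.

Answer: 4

Derivation:
Need 6 + t * 3 >= 18, so t >= 12/3.
Smallest integer t = ceil(12/3) = 4.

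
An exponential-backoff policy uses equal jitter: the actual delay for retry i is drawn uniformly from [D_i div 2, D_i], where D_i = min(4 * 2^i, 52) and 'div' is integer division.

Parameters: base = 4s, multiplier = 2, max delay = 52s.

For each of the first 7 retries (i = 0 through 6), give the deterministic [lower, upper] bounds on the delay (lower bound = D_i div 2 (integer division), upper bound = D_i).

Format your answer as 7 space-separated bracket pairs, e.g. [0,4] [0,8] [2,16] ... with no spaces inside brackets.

Computing bounds per retry:
  i=0: D_i=min(4*2^0,52)=4, bounds=[2,4]
  i=1: D_i=min(4*2^1,52)=8, bounds=[4,8]
  i=2: D_i=min(4*2^2,52)=16, bounds=[8,16]
  i=3: D_i=min(4*2^3,52)=32, bounds=[16,32]
  i=4: D_i=min(4*2^4,52)=52, bounds=[26,52]
  i=5: D_i=min(4*2^5,52)=52, bounds=[26,52]
  i=6: D_i=min(4*2^6,52)=52, bounds=[26,52]

Answer: [2,4] [4,8] [8,16] [16,32] [26,52] [26,52] [26,52]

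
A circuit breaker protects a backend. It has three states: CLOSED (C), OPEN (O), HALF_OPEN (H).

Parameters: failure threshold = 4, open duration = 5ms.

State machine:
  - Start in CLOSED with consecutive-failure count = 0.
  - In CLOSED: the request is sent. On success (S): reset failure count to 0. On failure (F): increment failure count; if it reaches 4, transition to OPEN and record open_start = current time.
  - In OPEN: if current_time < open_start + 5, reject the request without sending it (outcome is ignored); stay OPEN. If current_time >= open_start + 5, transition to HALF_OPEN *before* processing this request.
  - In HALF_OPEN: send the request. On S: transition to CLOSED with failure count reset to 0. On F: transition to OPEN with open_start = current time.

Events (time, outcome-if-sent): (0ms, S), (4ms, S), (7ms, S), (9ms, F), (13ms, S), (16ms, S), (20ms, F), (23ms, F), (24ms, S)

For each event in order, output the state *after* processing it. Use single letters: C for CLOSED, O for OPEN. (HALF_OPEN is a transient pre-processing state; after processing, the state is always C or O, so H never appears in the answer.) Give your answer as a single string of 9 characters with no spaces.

State after each event:
  event#1 t=0ms outcome=S: state=CLOSED
  event#2 t=4ms outcome=S: state=CLOSED
  event#3 t=7ms outcome=S: state=CLOSED
  event#4 t=9ms outcome=F: state=CLOSED
  event#5 t=13ms outcome=S: state=CLOSED
  event#6 t=16ms outcome=S: state=CLOSED
  event#7 t=20ms outcome=F: state=CLOSED
  event#8 t=23ms outcome=F: state=CLOSED
  event#9 t=24ms outcome=S: state=CLOSED

Answer: CCCCCCCCC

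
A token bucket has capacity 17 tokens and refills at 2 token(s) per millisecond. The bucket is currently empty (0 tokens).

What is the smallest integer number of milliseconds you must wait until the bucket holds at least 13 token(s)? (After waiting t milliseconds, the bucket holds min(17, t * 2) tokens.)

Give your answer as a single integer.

Need t * 2 >= 13, so t >= 13/2.
Smallest integer t = ceil(13/2) = 7.

Answer: 7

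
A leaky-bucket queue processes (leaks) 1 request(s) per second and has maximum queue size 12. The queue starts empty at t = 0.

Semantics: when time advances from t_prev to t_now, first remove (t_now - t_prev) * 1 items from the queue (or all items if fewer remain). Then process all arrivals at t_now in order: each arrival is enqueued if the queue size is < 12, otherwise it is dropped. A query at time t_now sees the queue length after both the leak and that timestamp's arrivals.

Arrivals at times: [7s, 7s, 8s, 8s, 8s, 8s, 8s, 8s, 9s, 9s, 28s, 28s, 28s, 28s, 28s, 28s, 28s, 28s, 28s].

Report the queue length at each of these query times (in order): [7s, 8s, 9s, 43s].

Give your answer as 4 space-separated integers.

Answer: 2 7 8 0

Derivation:
Queue lengths at query times:
  query t=7s: backlog = 2
  query t=8s: backlog = 7
  query t=9s: backlog = 8
  query t=43s: backlog = 0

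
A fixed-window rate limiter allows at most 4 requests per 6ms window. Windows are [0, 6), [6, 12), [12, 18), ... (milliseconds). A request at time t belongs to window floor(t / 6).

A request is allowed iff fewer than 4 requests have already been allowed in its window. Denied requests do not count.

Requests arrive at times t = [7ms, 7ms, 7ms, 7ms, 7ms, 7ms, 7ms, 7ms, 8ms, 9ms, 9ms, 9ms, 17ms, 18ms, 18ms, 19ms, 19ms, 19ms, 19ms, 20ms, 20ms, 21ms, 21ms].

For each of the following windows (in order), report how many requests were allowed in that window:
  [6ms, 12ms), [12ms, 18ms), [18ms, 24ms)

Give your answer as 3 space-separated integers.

Answer: 4 1 4

Derivation:
Processing requests:
  req#1 t=7ms (window 1): ALLOW
  req#2 t=7ms (window 1): ALLOW
  req#3 t=7ms (window 1): ALLOW
  req#4 t=7ms (window 1): ALLOW
  req#5 t=7ms (window 1): DENY
  req#6 t=7ms (window 1): DENY
  req#7 t=7ms (window 1): DENY
  req#8 t=7ms (window 1): DENY
  req#9 t=8ms (window 1): DENY
  req#10 t=9ms (window 1): DENY
  req#11 t=9ms (window 1): DENY
  req#12 t=9ms (window 1): DENY
  req#13 t=17ms (window 2): ALLOW
  req#14 t=18ms (window 3): ALLOW
  req#15 t=18ms (window 3): ALLOW
  req#16 t=19ms (window 3): ALLOW
  req#17 t=19ms (window 3): ALLOW
  req#18 t=19ms (window 3): DENY
  req#19 t=19ms (window 3): DENY
  req#20 t=20ms (window 3): DENY
  req#21 t=20ms (window 3): DENY
  req#22 t=21ms (window 3): DENY
  req#23 t=21ms (window 3): DENY

Allowed counts by window: 4 1 4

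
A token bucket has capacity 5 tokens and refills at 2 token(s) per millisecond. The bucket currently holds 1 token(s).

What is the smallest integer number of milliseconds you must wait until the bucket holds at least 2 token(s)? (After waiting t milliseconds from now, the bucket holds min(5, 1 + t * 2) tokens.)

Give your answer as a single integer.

Need 1 + t * 2 >= 2, so t >= 1/2.
Smallest integer t = ceil(1/2) = 1.

Answer: 1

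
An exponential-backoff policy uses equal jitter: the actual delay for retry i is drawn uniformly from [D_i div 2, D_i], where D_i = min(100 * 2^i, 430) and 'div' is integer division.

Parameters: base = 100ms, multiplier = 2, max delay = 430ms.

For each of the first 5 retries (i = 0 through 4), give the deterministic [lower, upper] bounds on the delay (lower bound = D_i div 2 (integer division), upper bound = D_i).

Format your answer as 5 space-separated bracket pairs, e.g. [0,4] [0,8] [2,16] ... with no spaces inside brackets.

Answer: [50,100] [100,200] [200,400] [215,430] [215,430]

Derivation:
Computing bounds per retry:
  i=0: D_i=min(100*2^0,430)=100, bounds=[50,100]
  i=1: D_i=min(100*2^1,430)=200, bounds=[100,200]
  i=2: D_i=min(100*2^2,430)=400, bounds=[200,400]
  i=3: D_i=min(100*2^3,430)=430, bounds=[215,430]
  i=4: D_i=min(100*2^4,430)=430, bounds=[215,430]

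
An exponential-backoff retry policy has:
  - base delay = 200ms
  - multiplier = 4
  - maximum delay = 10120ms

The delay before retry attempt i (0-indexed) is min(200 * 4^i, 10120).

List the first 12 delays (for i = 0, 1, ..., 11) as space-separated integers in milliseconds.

Answer: 200 800 3200 10120 10120 10120 10120 10120 10120 10120 10120 10120

Derivation:
Computing each delay:
  i=0: min(200*4^0, 10120) = 200
  i=1: min(200*4^1, 10120) = 800
  i=2: min(200*4^2, 10120) = 3200
  i=3: min(200*4^3, 10120) = 10120
  i=4: min(200*4^4, 10120) = 10120
  i=5: min(200*4^5, 10120) = 10120
  i=6: min(200*4^6, 10120) = 10120
  i=7: min(200*4^7, 10120) = 10120
  i=8: min(200*4^8, 10120) = 10120
  i=9: min(200*4^9, 10120) = 10120
  i=10: min(200*4^10, 10120) = 10120
  i=11: min(200*4^11, 10120) = 10120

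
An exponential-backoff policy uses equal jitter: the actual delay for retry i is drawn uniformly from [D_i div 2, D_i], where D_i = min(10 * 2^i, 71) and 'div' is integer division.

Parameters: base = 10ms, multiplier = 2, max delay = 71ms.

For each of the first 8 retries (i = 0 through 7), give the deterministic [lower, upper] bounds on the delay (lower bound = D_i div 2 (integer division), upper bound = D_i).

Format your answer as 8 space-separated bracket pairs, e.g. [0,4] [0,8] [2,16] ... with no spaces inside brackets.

Computing bounds per retry:
  i=0: D_i=min(10*2^0,71)=10, bounds=[5,10]
  i=1: D_i=min(10*2^1,71)=20, bounds=[10,20]
  i=2: D_i=min(10*2^2,71)=40, bounds=[20,40]
  i=3: D_i=min(10*2^3,71)=71, bounds=[35,71]
  i=4: D_i=min(10*2^4,71)=71, bounds=[35,71]
  i=5: D_i=min(10*2^5,71)=71, bounds=[35,71]
  i=6: D_i=min(10*2^6,71)=71, bounds=[35,71]
  i=7: D_i=min(10*2^7,71)=71, bounds=[35,71]

Answer: [5,10] [10,20] [20,40] [35,71] [35,71] [35,71] [35,71] [35,71]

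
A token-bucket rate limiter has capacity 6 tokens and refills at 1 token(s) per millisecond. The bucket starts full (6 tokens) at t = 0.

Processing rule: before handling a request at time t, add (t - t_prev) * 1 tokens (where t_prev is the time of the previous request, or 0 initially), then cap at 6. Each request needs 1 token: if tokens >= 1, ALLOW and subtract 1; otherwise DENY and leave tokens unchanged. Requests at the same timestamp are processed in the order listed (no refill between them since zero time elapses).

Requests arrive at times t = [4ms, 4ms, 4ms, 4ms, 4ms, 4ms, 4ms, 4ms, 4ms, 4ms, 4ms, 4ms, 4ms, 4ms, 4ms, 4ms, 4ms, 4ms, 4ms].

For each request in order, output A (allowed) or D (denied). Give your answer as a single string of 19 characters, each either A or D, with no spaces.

Answer: AAAAAADDDDDDDDDDDDD

Derivation:
Simulating step by step:
  req#1 t=4ms: ALLOW
  req#2 t=4ms: ALLOW
  req#3 t=4ms: ALLOW
  req#4 t=4ms: ALLOW
  req#5 t=4ms: ALLOW
  req#6 t=4ms: ALLOW
  req#7 t=4ms: DENY
  req#8 t=4ms: DENY
  req#9 t=4ms: DENY
  req#10 t=4ms: DENY
  req#11 t=4ms: DENY
  req#12 t=4ms: DENY
  req#13 t=4ms: DENY
  req#14 t=4ms: DENY
  req#15 t=4ms: DENY
  req#16 t=4ms: DENY
  req#17 t=4ms: DENY
  req#18 t=4ms: DENY
  req#19 t=4ms: DENY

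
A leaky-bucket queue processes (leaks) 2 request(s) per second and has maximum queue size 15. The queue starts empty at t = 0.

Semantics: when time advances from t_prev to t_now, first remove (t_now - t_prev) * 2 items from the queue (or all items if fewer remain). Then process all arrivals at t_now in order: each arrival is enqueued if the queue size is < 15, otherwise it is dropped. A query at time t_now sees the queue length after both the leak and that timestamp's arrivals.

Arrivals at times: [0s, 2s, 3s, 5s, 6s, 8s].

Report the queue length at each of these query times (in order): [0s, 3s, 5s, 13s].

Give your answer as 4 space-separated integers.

Queue lengths at query times:
  query t=0s: backlog = 1
  query t=3s: backlog = 1
  query t=5s: backlog = 1
  query t=13s: backlog = 0

Answer: 1 1 1 0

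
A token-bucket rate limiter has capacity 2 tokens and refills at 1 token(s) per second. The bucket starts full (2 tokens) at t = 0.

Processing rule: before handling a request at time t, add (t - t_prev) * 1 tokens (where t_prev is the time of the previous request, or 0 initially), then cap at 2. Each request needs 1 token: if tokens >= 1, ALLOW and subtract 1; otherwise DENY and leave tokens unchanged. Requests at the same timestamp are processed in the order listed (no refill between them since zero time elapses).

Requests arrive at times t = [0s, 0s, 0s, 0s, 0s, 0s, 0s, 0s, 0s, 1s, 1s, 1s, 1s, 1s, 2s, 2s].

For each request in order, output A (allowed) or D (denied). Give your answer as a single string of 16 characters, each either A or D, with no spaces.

Simulating step by step:
  req#1 t=0s: ALLOW
  req#2 t=0s: ALLOW
  req#3 t=0s: DENY
  req#4 t=0s: DENY
  req#5 t=0s: DENY
  req#6 t=0s: DENY
  req#7 t=0s: DENY
  req#8 t=0s: DENY
  req#9 t=0s: DENY
  req#10 t=1s: ALLOW
  req#11 t=1s: DENY
  req#12 t=1s: DENY
  req#13 t=1s: DENY
  req#14 t=1s: DENY
  req#15 t=2s: ALLOW
  req#16 t=2s: DENY

Answer: AADDDDDDDADDDDAD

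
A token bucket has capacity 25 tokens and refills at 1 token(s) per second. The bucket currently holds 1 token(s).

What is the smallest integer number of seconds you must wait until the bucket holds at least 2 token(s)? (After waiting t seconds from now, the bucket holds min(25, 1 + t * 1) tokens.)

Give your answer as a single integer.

Need 1 + t * 1 >= 2, so t >= 1/1.
Smallest integer t = ceil(1/1) = 1.

Answer: 1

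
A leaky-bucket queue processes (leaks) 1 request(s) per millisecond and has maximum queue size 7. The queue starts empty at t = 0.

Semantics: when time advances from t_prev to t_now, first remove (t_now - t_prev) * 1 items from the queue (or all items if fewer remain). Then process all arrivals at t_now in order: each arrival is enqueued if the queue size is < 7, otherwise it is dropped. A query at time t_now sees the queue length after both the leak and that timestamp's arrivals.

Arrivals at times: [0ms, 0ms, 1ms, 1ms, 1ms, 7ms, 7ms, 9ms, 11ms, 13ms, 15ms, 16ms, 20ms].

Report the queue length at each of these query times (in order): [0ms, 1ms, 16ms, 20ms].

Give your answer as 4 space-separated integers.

Answer: 2 4 1 1

Derivation:
Queue lengths at query times:
  query t=0ms: backlog = 2
  query t=1ms: backlog = 4
  query t=16ms: backlog = 1
  query t=20ms: backlog = 1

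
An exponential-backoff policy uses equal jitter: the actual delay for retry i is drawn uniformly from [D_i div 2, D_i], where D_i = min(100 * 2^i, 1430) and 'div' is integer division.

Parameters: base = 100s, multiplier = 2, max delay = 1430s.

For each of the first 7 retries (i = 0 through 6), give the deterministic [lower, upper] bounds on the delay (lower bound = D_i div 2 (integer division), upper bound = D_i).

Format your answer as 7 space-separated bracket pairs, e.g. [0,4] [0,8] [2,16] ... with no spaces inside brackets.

Answer: [50,100] [100,200] [200,400] [400,800] [715,1430] [715,1430] [715,1430]

Derivation:
Computing bounds per retry:
  i=0: D_i=min(100*2^0,1430)=100, bounds=[50,100]
  i=1: D_i=min(100*2^1,1430)=200, bounds=[100,200]
  i=2: D_i=min(100*2^2,1430)=400, bounds=[200,400]
  i=3: D_i=min(100*2^3,1430)=800, bounds=[400,800]
  i=4: D_i=min(100*2^4,1430)=1430, bounds=[715,1430]
  i=5: D_i=min(100*2^5,1430)=1430, bounds=[715,1430]
  i=6: D_i=min(100*2^6,1430)=1430, bounds=[715,1430]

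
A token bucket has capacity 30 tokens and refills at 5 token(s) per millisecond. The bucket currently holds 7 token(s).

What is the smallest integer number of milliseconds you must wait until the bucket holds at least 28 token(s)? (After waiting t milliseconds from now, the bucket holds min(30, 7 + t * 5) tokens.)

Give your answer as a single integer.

Need 7 + t * 5 >= 28, so t >= 21/5.
Smallest integer t = ceil(21/5) = 5.

Answer: 5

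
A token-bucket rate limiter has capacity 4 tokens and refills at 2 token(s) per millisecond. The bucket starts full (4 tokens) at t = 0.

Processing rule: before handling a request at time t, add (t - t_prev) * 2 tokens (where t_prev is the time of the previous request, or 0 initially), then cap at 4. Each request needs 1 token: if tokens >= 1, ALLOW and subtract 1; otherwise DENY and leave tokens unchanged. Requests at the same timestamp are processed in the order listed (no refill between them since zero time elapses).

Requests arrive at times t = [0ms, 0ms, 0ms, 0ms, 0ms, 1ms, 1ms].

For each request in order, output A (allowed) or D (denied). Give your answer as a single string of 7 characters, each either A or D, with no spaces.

Simulating step by step:
  req#1 t=0ms: ALLOW
  req#2 t=0ms: ALLOW
  req#3 t=0ms: ALLOW
  req#4 t=0ms: ALLOW
  req#5 t=0ms: DENY
  req#6 t=1ms: ALLOW
  req#7 t=1ms: ALLOW

Answer: AAAADAA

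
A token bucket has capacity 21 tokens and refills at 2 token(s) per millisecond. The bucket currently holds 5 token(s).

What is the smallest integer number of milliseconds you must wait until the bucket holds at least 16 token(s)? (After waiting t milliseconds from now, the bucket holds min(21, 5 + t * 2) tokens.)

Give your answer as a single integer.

Need 5 + t * 2 >= 16, so t >= 11/2.
Smallest integer t = ceil(11/2) = 6.

Answer: 6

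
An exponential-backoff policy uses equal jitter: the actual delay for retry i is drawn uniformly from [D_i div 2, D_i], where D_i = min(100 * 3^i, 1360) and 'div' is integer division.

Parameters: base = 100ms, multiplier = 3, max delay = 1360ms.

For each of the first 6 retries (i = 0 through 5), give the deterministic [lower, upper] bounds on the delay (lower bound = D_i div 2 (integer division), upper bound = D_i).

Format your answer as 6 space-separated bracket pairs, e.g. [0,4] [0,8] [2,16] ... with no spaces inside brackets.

Answer: [50,100] [150,300] [450,900] [680,1360] [680,1360] [680,1360]

Derivation:
Computing bounds per retry:
  i=0: D_i=min(100*3^0,1360)=100, bounds=[50,100]
  i=1: D_i=min(100*3^1,1360)=300, bounds=[150,300]
  i=2: D_i=min(100*3^2,1360)=900, bounds=[450,900]
  i=3: D_i=min(100*3^3,1360)=1360, bounds=[680,1360]
  i=4: D_i=min(100*3^4,1360)=1360, bounds=[680,1360]
  i=5: D_i=min(100*3^5,1360)=1360, bounds=[680,1360]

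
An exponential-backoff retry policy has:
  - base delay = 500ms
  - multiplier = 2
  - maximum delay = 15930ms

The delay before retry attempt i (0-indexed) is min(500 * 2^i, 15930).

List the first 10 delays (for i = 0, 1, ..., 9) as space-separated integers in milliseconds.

Answer: 500 1000 2000 4000 8000 15930 15930 15930 15930 15930

Derivation:
Computing each delay:
  i=0: min(500*2^0, 15930) = 500
  i=1: min(500*2^1, 15930) = 1000
  i=2: min(500*2^2, 15930) = 2000
  i=3: min(500*2^3, 15930) = 4000
  i=4: min(500*2^4, 15930) = 8000
  i=5: min(500*2^5, 15930) = 15930
  i=6: min(500*2^6, 15930) = 15930
  i=7: min(500*2^7, 15930) = 15930
  i=8: min(500*2^8, 15930) = 15930
  i=9: min(500*2^9, 15930) = 15930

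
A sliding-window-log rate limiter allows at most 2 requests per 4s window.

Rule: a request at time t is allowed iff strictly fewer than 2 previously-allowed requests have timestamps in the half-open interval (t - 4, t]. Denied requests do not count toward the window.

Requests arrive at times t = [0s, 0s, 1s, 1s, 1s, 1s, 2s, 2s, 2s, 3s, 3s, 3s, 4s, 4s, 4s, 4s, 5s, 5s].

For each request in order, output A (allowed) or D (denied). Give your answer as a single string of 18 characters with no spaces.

Tracking allowed requests in the window:
  req#1 t=0s: ALLOW
  req#2 t=0s: ALLOW
  req#3 t=1s: DENY
  req#4 t=1s: DENY
  req#5 t=1s: DENY
  req#6 t=1s: DENY
  req#7 t=2s: DENY
  req#8 t=2s: DENY
  req#9 t=2s: DENY
  req#10 t=3s: DENY
  req#11 t=3s: DENY
  req#12 t=3s: DENY
  req#13 t=4s: ALLOW
  req#14 t=4s: ALLOW
  req#15 t=4s: DENY
  req#16 t=4s: DENY
  req#17 t=5s: DENY
  req#18 t=5s: DENY

Answer: AADDDDDDDDDDAADDDD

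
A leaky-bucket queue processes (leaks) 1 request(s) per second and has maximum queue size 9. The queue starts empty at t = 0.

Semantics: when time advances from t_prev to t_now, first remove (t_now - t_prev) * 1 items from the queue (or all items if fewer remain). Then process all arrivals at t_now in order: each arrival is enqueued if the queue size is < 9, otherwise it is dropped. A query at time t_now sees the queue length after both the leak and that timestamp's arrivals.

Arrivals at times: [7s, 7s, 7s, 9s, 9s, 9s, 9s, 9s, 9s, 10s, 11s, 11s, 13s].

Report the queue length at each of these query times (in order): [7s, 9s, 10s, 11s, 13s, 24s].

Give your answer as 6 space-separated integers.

Queue lengths at query times:
  query t=7s: backlog = 3
  query t=9s: backlog = 7
  query t=10s: backlog = 7
  query t=11s: backlog = 8
  query t=13s: backlog = 7
  query t=24s: backlog = 0

Answer: 3 7 7 8 7 0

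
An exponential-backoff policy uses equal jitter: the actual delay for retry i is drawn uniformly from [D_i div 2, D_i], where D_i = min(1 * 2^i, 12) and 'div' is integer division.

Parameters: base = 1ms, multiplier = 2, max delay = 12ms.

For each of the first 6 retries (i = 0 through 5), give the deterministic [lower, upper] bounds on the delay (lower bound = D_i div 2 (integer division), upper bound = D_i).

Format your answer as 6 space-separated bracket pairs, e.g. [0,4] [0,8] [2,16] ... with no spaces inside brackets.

Computing bounds per retry:
  i=0: D_i=min(1*2^0,12)=1, bounds=[0,1]
  i=1: D_i=min(1*2^1,12)=2, bounds=[1,2]
  i=2: D_i=min(1*2^2,12)=4, bounds=[2,4]
  i=3: D_i=min(1*2^3,12)=8, bounds=[4,8]
  i=4: D_i=min(1*2^4,12)=12, bounds=[6,12]
  i=5: D_i=min(1*2^5,12)=12, bounds=[6,12]

Answer: [0,1] [1,2] [2,4] [4,8] [6,12] [6,12]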